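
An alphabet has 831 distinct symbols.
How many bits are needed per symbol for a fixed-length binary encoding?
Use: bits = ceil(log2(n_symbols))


log2(831) = 9.6987
Bracket: 2^9 = 512 < 831 <= 2^10 = 1024
So ceil(log2(831)) = 10

bits = ceil(log2(831)) = ceil(9.6987) = 10 bits


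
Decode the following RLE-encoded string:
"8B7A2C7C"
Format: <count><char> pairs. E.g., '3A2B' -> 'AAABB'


Expanding each <count><char> pair:
  8B -> 'BBBBBBBB'
  7A -> 'AAAAAAA'
  2C -> 'CC'
  7C -> 'CCCCCCC'

Decoded = BBBBBBBBAAAAAAACCCCCCCCC


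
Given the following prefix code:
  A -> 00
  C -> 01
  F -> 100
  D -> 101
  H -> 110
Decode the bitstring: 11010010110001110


Decoding step by step:
Bits 110 -> H
Bits 100 -> F
Bits 101 -> D
Bits 100 -> F
Bits 01 -> C
Bits 110 -> H


Decoded message: HFDFCH


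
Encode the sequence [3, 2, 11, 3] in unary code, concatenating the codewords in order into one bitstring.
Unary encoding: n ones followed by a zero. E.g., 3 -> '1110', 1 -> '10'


Encode each number as n ones followed by a terminating 0:
  3 -> 1110 (4 bits)
  2 -> 110 (3 bits)
  11 -> 111111111110 (12 bits)
  3 -> 1110 (4 bits)
Total length = 4 + 3 + 12 + 4 = 23 bits.

Unary([3, 2, 11, 3]) = 11101101111111111101110 (23 bits)


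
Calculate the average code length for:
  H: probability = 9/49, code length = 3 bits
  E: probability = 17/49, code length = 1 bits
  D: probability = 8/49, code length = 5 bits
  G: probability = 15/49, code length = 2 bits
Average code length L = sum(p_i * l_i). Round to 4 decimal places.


Weighted contributions p_i * l_i:
  H: (9/49) * 3 = 27/49
  E: (17/49) * 1 = 17/49
  D: (8/49) * 5 = 40/49
  G: (15/49) * 2 = 30/49
Sum = (27 + 17 + 40 + 30)/49 = 114/49

L = 114/49 = 2.3265 bits/symbol


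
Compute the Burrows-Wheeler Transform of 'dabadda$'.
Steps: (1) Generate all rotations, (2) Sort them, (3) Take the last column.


Rotations (sorted):
  0: $dabadda -> last char: a
  1: a$dabadd -> last char: d
  2: abadda$d -> last char: d
  3: adda$dab -> last char: b
  4: badda$da -> last char: a
  5: da$dabad -> last char: d
  6: dabadda$ -> last char: $
  7: dda$daba -> last char: a


BWT = addbad$a


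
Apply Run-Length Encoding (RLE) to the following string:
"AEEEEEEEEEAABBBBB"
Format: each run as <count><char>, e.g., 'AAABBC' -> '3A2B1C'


Scanning runs left to right:
  i=0: run of 'A' x 1 -> '1A'
  i=1: run of 'E' x 9 -> '9E'
  i=10: run of 'A' x 2 -> '2A'
  i=12: run of 'B' x 5 -> '5B'

RLE = 1A9E2A5B


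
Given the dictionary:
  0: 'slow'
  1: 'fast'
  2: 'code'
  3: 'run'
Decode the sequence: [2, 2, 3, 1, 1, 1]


Look up each index in the dictionary:
  2 -> 'code'
  2 -> 'code'
  3 -> 'run'
  1 -> 'fast'
  1 -> 'fast'
  1 -> 'fast'

Decoded: "code code run fast fast fast"


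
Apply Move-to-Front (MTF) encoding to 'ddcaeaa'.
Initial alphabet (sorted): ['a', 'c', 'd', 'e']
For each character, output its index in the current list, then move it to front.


MTF encoding:
'd': index 2 in ['a', 'c', 'd', 'e'] -> ['d', 'a', 'c', 'e']
'd': index 0 in ['d', 'a', 'c', 'e'] -> ['d', 'a', 'c', 'e']
'c': index 2 in ['d', 'a', 'c', 'e'] -> ['c', 'd', 'a', 'e']
'a': index 2 in ['c', 'd', 'a', 'e'] -> ['a', 'c', 'd', 'e']
'e': index 3 in ['a', 'c', 'd', 'e'] -> ['e', 'a', 'c', 'd']
'a': index 1 in ['e', 'a', 'c', 'd'] -> ['a', 'e', 'c', 'd']
'a': index 0 in ['a', 'e', 'c', 'd'] -> ['a', 'e', 'c', 'd']


Output: [2, 0, 2, 2, 3, 1, 0]


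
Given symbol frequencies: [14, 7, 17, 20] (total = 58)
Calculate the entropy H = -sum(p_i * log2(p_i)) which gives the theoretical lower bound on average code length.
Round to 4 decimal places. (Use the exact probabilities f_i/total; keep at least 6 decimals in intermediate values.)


Per-symbol terms -p_i * log2(p_i) with p_i = f_i/58:
  p = 14/58 = 0.241379: log2(p) = -2.050626, -p*log2(p) = 0.494979
  p = 7/58 = 0.120690: log2(p) = -3.050626, -p*log2(p) = 0.368179
  p = 17/58 = 0.293103: log2(p) = -1.770518, -p*log2(p) = 0.518945
  p = 20/58 = 0.344828: log2(p) = -1.536053, -p*log2(p) = 0.529673
H = 0.494979 + 0.368179 + 0.518945 + 0.529673 = 1.911776

H = 1.9118 bits/symbol


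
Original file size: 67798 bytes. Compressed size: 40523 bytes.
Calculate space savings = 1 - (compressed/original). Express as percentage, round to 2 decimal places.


ratio = compressed/original = 40523/67798 = 0.597702
savings = 1 - ratio = 1 - 0.597702 = 0.402298
as a percentage: 0.402298 * 100 = 40.23%

Space savings = 1 - 40523/67798 = 40.23%


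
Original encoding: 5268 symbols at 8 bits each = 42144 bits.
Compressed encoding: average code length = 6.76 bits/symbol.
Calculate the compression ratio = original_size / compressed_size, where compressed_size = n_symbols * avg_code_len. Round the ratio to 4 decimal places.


original_size = n_symbols * orig_bits = 5268 * 8 = 42144 bits
compressed_size = n_symbols * avg_code_len = 5268 * 6.76 = 35611.68 bits
ratio = original_size / compressed_size = 42144 / 35611.68 = 1.1834

Compression ratio = 1.1834


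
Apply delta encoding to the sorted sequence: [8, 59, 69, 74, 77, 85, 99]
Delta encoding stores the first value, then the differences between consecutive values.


First value: 8
Deltas:
  59 - 8 = 51
  69 - 59 = 10
  74 - 69 = 5
  77 - 74 = 3
  85 - 77 = 8
  99 - 85 = 14


Delta encoded: [8, 51, 10, 5, 3, 8, 14]


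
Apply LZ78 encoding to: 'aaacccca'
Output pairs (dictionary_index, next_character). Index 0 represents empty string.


LZ78 encoding steps:
Dictionary: {0: ''}
Step 1: w='' (idx 0), next='a' -> output (0, 'a'), add 'a' as idx 1
Step 2: w='a' (idx 1), next='a' -> output (1, 'a'), add 'aa' as idx 2
Step 3: w='' (idx 0), next='c' -> output (0, 'c'), add 'c' as idx 3
Step 4: w='c' (idx 3), next='c' -> output (3, 'c'), add 'cc' as idx 4
Step 5: w='c' (idx 3), next='a' -> output (3, 'a'), add 'ca' as idx 5


Encoded: [(0, 'a'), (1, 'a'), (0, 'c'), (3, 'c'), (3, 'a')]


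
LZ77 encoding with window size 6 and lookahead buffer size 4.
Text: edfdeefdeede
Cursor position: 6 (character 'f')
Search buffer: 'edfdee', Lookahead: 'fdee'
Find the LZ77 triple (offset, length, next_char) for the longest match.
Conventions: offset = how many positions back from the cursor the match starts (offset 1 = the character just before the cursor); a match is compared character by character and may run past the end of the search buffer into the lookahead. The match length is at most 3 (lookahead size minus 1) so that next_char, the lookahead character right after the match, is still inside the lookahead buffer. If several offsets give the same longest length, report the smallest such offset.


Try each offset into the search buffer:
  offset=1 (pos 5, char 'e'): match length 0
  offset=2 (pos 4, char 'e'): match length 0
  offset=3 (pos 3, char 'd'): match length 0
  offset=4 (pos 2, char 'f'): match length 3
  offset=5 (pos 1, char 'd'): match length 0
  offset=6 (pos 0, char 'e'): match length 0
Longest match has length 3 at offset 4.
next_char = character at position 6 + 3 = 9 -> 'e'

Best match: offset=4, length=3 (matching 'fde' starting at position 2)
LZ77 triple: (4, 3, 'e')


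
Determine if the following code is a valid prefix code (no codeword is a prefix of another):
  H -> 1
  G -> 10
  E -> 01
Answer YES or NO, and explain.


Checking each pair (does one codeword prefix another?):
  H='1' vs G='10': prefix -- VIOLATION

NO -- this is NOT a valid prefix code. H (1) is a prefix of G (10).


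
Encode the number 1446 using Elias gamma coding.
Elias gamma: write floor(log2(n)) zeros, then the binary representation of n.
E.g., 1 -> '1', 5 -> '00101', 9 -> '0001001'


num_bits = floor(log2(1446)) + 1 = 11
leading_zeros = num_bits - 1 = 10
binary(1446) = 10110100110

Elias gamma(1446) = '0000000000' + '10110100110' = 000000000010110100110 (21 bits)


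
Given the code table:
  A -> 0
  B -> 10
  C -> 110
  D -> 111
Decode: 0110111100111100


Decoding:
0 -> A
110 -> C
111 -> D
10 -> B
0 -> A
111 -> D
10 -> B
0 -> A


Result: ACDBADBA


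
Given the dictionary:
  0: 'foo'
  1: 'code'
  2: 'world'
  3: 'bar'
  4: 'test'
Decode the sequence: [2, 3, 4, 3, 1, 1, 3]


Look up each index in the dictionary:
  2 -> 'world'
  3 -> 'bar'
  4 -> 'test'
  3 -> 'bar'
  1 -> 'code'
  1 -> 'code'
  3 -> 'bar'

Decoded: "world bar test bar code code bar"


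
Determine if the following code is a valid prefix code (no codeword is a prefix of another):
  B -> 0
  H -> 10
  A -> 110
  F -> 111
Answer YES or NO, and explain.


Checking each pair (does one codeword prefix another?):
  B='0' vs H='10': no prefix
  B='0' vs A='110': no prefix
  B='0' vs F='111': no prefix
  H='10' vs B='0': no prefix
  H='10' vs A='110': no prefix
  H='10' vs F='111': no prefix
  A='110' vs B='0': no prefix
  A='110' vs H='10': no prefix
  A='110' vs F='111': no prefix
  F='111' vs B='0': no prefix
  F='111' vs H='10': no prefix
  F='111' vs A='110': no prefix
No violation found over all pairs.

YES -- this is a valid prefix code. No codeword is a prefix of any other codeword.


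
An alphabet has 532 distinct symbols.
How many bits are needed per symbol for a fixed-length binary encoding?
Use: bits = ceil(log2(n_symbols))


log2(532) = 9.0553
Bracket: 2^9 = 512 < 532 <= 2^10 = 1024
So ceil(log2(532)) = 10

bits = ceil(log2(532)) = ceil(9.0553) = 10 bits


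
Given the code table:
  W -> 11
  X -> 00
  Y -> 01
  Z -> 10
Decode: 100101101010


Decoding:
10 -> Z
01 -> Y
01 -> Y
10 -> Z
10 -> Z
10 -> Z


Result: ZYYZZZ


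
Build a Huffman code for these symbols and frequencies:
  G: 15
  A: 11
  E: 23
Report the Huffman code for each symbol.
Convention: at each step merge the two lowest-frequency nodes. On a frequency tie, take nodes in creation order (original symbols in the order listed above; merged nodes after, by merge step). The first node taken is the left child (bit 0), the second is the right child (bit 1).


Huffman tree construction:
Step 1: Merge A(11) + G(15) = 26
Step 2: Merge E(23) + (A+G)(26) = 49
Read each symbol's code off the tree from the root (left child = 0, right child = 1).

Codes:
  G: 11 (length 2)
  A: 10 (length 2)
  E: 0 (length 1)
Average code length: 75/49 = 1.5306 bits/symbol


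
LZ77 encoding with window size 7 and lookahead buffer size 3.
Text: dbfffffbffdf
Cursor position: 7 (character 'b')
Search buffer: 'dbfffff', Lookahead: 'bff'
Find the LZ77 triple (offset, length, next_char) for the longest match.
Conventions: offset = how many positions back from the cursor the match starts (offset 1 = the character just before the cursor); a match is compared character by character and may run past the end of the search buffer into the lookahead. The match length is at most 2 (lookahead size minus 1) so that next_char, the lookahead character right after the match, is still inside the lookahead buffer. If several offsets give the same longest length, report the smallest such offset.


Try each offset into the search buffer:
  offset=1 (pos 6, char 'f'): match length 0
  offset=2 (pos 5, char 'f'): match length 0
  offset=3 (pos 4, char 'f'): match length 0
  offset=4 (pos 3, char 'f'): match length 0
  offset=5 (pos 2, char 'f'): match length 0
  offset=6 (pos 1, char 'b'): match length 2
  offset=7 (pos 0, char 'd'): match length 0
Longest match has length 2 at offset 6.
next_char = character at position 7 + 2 = 9 -> 'f'

Best match: offset=6, length=2 (matching 'bf' starting at position 1)
LZ77 triple: (6, 2, 'f')


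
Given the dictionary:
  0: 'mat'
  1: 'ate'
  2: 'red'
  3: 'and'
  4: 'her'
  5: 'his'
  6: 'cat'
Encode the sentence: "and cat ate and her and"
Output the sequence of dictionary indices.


Look up each word in the dictionary:
  'and' -> 3
  'cat' -> 6
  'ate' -> 1
  'and' -> 3
  'her' -> 4
  'and' -> 3

Encoded: [3, 6, 1, 3, 4, 3]


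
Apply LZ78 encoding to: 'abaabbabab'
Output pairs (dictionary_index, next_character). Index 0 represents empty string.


LZ78 encoding steps:
Dictionary: {0: ''}
Step 1: w='' (idx 0), next='a' -> output (0, 'a'), add 'a' as idx 1
Step 2: w='' (idx 0), next='b' -> output (0, 'b'), add 'b' as idx 2
Step 3: w='a' (idx 1), next='a' -> output (1, 'a'), add 'aa' as idx 3
Step 4: w='b' (idx 2), next='b' -> output (2, 'b'), add 'bb' as idx 4
Step 5: w='a' (idx 1), next='b' -> output (1, 'b'), add 'ab' as idx 5
Step 6: w='ab' (idx 5), end of input -> output (5, '')


Encoded: [(0, 'a'), (0, 'b'), (1, 'a'), (2, 'b'), (1, 'b'), (5, '')]


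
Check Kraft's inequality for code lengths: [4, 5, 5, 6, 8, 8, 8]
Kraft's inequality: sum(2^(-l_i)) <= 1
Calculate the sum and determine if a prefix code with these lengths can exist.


Sum = 2^(-4) + 2^(-5) + 2^(-5) + 2^(-6) + 2^(-8) + 2^(-8) + 2^(-8)
    = 0.0625 + 0.03125 + 0.03125 + 0.015625 + 0.00390625 + 0.00390625 + 0.00390625
    = 39/256 = 0.15234375
Since 0.15234375 <= 1, Kraft's inequality IS satisfied.
A prefix code with these lengths CAN exist.

Kraft sum = 0.15234375. Satisfied.


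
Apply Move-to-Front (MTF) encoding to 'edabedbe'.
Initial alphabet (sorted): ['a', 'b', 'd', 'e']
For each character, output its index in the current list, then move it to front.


MTF encoding:
'e': index 3 in ['a', 'b', 'd', 'e'] -> ['e', 'a', 'b', 'd']
'd': index 3 in ['e', 'a', 'b', 'd'] -> ['d', 'e', 'a', 'b']
'a': index 2 in ['d', 'e', 'a', 'b'] -> ['a', 'd', 'e', 'b']
'b': index 3 in ['a', 'd', 'e', 'b'] -> ['b', 'a', 'd', 'e']
'e': index 3 in ['b', 'a', 'd', 'e'] -> ['e', 'b', 'a', 'd']
'd': index 3 in ['e', 'b', 'a', 'd'] -> ['d', 'e', 'b', 'a']
'b': index 2 in ['d', 'e', 'b', 'a'] -> ['b', 'd', 'e', 'a']
'e': index 2 in ['b', 'd', 'e', 'a'] -> ['e', 'b', 'd', 'a']


Output: [3, 3, 2, 3, 3, 3, 2, 2]


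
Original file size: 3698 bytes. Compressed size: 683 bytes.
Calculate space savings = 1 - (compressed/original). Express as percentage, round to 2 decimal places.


ratio = compressed/original = 683/3698 = 0.184694
savings = 1 - ratio = 1 - 0.184694 = 0.815306
as a percentage: 0.815306 * 100 = 81.53%

Space savings = 1 - 683/3698 = 81.53%


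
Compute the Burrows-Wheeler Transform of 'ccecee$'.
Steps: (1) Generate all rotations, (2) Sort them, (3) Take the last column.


Rotations (sorted):
  0: $ccecee -> last char: e
  1: ccecee$ -> last char: $
  2: cecee$c -> last char: c
  3: cee$cce -> last char: e
  4: e$ccece -> last char: e
  5: ecee$cc -> last char: c
  6: ee$ccec -> last char: c


BWT = e$ceecc


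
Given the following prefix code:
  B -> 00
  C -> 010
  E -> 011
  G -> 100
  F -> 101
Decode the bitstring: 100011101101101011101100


Decoding step by step:
Bits 100 -> G
Bits 011 -> E
Bits 101 -> F
Bits 101 -> F
Bits 101 -> F
Bits 011 -> E
Bits 101 -> F
Bits 100 -> G


Decoded message: GEFFFEFG


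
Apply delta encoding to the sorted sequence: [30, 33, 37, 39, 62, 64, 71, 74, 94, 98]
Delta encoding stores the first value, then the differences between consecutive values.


First value: 30
Deltas:
  33 - 30 = 3
  37 - 33 = 4
  39 - 37 = 2
  62 - 39 = 23
  64 - 62 = 2
  71 - 64 = 7
  74 - 71 = 3
  94 - 74 = 20
  98 - 94 = 4


Delta encoded: [30, 3, 4, 2, 23, 2, 7, 3, 20, 4]


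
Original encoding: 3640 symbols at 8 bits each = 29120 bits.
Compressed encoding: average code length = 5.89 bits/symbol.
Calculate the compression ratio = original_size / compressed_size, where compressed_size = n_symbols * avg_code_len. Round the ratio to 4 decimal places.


original_size = n_symbols * orig_bits = 3640 * 8 = 29120 bits
compressed_size = n_symbols * avg_code_len = 3640 * 5.89 = 21439.6 bits
ratio = original_size / compressed_size = 29120 / 21439.6 = 1.3582

Compression ratio = 1.3582


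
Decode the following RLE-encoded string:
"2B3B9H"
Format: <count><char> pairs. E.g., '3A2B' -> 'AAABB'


Expanding each <count><char> pair:
  2B -> 'BB'
  3B -> 'BBB'
  9H -> 'HHHHHHHHH'

Decoded = BBBBBHHHHHHHHH


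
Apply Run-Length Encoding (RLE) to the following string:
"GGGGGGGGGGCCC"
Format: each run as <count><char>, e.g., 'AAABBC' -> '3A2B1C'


Scanning runs left to right:
  i=0: run of 'G' x 10 -> '10G'
  i=10: run of 'C' x 3 -> '3C'

RLE = 10G3C


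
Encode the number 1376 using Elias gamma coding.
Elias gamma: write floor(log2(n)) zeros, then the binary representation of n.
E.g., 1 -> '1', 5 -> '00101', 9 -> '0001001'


num_bits = floor(log2(1376)) + 1 = 11
leading_zeros = num_bits - 1 = 10
binary(1376) = 10101100000

Elias gamma(1376) = '0000000000' + '10101100000' = 000000000010101100000 (21 bits)


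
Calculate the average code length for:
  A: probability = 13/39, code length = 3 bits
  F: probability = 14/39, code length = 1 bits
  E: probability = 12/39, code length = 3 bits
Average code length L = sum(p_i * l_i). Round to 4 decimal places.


Weighted contributions p_i * l_i:
  A: (13/39) * 3 = 39/39
  F: (14/39) * 1 = 14/39
  E: (12/39) * 3 = 36/39
Sum = (39 + 14 + 36)/39 = 89/39

L = 89/39 = 2.2821 bits/symbol


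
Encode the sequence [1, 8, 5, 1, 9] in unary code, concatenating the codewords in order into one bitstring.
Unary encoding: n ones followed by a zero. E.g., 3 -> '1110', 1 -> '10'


Encode each number as n ones followed by a terminating 0:
  1 -> 10 (2 bits)
  8 -> 111111110 (9 bits)
  5 -> 111110 (6 bits)
  1 -> 10 (2 bits)
  9 -> 1111111110 (10 bits)
Total length = 2 + 9 + 6 + 2 + 10 = 29 bits.

Unary([1, 8, 5, 1, 9]) = 10111111110111110101111111110 (29 bits)


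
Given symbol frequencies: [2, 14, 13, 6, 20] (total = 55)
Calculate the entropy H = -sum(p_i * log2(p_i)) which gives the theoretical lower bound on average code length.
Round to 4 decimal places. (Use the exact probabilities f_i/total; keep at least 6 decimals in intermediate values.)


Per-symbol terms -p_i * log2(p_i) with p_i = f_i/55:
  p = 2/55 = 0.036364: log2(p) = -4.781360, -p*log2(p) = 0.173868
  p = 14/55 = 0.254545: log2(p) = -1.974005, -p*log2(p) = 0.502474
  p = 13/55 = 0.236364: log2(p) = -2.080920, -p*log2(p) = 0.491854
  p = 6/55 = 0.109091: log2(p) = -3.196397, -p*log2(p) = 0.348698
  p = 20/55 = 0.363636: log2(p) = -1.459432, -p*log2(p) = 0.530702
H = 0.173868 + 0.502474 + 0.491854 + 0.348698 + 0.530702 = 2.047596

H = 2.0476 bits/symbol


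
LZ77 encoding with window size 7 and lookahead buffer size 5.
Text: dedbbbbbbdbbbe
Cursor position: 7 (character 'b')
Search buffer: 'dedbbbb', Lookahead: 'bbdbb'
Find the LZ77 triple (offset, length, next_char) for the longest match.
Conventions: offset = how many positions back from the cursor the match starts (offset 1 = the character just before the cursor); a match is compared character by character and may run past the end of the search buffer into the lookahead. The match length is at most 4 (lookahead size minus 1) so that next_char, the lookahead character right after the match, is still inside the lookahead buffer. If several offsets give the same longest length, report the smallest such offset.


Try each offset into the search buffer:
  offset=1 (pos 6, char 'b'): match length 2
  offset=2 (pos 5, char 'b'): match length 2
  offset=3 (pos 4, char 'b'): match length 2
  offset=4 (pos 3, char 'b'): match length 2
  offset=5 (pos 2, char 'd'): match length 0
  offset=6 (pos 1, char 'e'): match length 0
  offset=7 (pos 0, char 'd'): match length 0
Longest match has length 2, found at offsets 1, 2, 3, 4; take the smallest, offset 1.
next_char = character at position 7 + 2 = 9 -> 'd'

Best match: offset=1, length=2 (matching 'bb' starting at position 6)
LZ77 triple: (1, 2, 'd')


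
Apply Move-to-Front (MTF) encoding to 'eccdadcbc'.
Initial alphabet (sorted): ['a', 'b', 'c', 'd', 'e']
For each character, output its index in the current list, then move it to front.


MTF encoding:
'e': index 4 in ['a', 'b', 'c', 'd', 'e'] -> ['e', 'a', 'b', 'c', 'd']
'c': index 3 in ['e', 'a', 'b', 'c', 'd'] -> ['c', 'e', 'a', 'b', 'd']
'c': index 0 in ['c', 'e', 'a', 'b', 'd'] -> ['c', 'e', 'a', 'b', 'd']
'd': index 4 in ['c', 'e', 'a', 'b', 'd'] -> ['d', 'c', 'e', 'a', 'b']
'a': index 3 in ['d', 'c', 'e', 'a', 'b'] -> ['a', 'd', 'c', 'e', 'b']
'd': index 1 in ['a', 'd', 'c', 'e', 'b'] -> ['d', 'a', 'c', 'e', 'b']
'c': index 2 in ['d', 'a', 'c', 'e', 'b'] -> ['c', 'd', 'a', 'e', 'b']
'b': index 4 in ['c', 'd', 'a', 'e', 'b'] -> ['b', 'c', 'd', 'a', 'e']
'c': index 1 in ['b', 'c', 'd', 'a', 'e'] -> ['c', 'b', 'd', 'a', 'e']


Output: [4, 3, 0, 4, 3, 1, 2, 4, 1]


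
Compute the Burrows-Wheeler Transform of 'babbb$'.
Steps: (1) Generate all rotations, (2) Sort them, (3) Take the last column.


Rotations (sorted):
  0: $babbb -> last char: b
  1: abbb$b -> last char: b
  2: b$babb -> last char: b
  3: babbb$ -> last char: $
  4: bb$bab -> last char: b
  5: bbb$ba -> last char: a


BWT = bbb$ba


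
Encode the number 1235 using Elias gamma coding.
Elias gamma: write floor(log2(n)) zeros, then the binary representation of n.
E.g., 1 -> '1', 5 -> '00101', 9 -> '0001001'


num_bits = floor(log2(1235)) + 1 = 11
leading_zeros = num_bits - 1 = 10
binary(1235) = 10011010011

Elias gamma(1235) = '0000000000' + '10011010011' = 000000000010011010011 (21 bits)


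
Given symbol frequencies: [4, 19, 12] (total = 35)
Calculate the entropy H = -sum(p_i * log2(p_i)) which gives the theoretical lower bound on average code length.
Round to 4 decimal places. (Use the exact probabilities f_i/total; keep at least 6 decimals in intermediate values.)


Per-symbol terms -p_i * log2(p_i) with p_i = f_i/35:
  p = 4/35 = 0.114286: log2(p) = -3.129283, -p*log2(p) = 0.357632
  p = 19/35 = 0.542857: log2(p) = -0.881356, -p*log2(p) = 0.478450
  p = 12/35 = 0.342857: log2(p) = -1.544321, -p*log2(p) = 0.529481
H = 0.357632 + 0.478450 + 0.529481 = 1.365563

H = 1.3656 bits/symbol


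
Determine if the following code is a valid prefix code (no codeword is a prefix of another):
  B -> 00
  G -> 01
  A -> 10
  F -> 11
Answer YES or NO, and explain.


Checking each pair (does one codeword prefix another?):
  B='00' vs G='01': no prefix
  B='00' vs A='10': no prefix
  B='00' vs F='11': no prefix
  G='01' vs B='00': no prefix
  G='01' vs A='10': no prefix
  G='01' vs F='11': no prefix
  A='10' vs B='00': no prefix
  A='10' vs G='01': no prefix
  A='10' vs F='11': no prefix
  F='11' vs B='00': no prefix
  F='11' vs G='01': no prefix
  F='11' vs A='10': no prefix
No violation found over all pairs.

YES -- this is a valid prefix code. No codeword is a prefix of any other codeword.


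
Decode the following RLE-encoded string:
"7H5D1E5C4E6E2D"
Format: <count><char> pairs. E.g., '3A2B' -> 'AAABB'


Expanding each <count><char> pair:
  7H -> 'HHHHHHH'
  5D -> 'DDDDD'
  1E -> 'E'
  5C -> 'CCCCC'
  4E -> 'EEEE'
  6E -> 'EEEEEE'
  2D -> 'DD'

Decoded = HHHHHHHDDDDDECCCCCEEEEEEEEEEDD


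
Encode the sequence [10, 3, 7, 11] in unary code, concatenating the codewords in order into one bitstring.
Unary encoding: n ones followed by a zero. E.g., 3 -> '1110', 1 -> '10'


Encode each number as n ones followed by a terminating 0:
  10 -> 11111111110 (11 bits)
  3 -> 1110 (4 bits)
  7 -> 11111110 (8 bits)
  11 -> 111111111110 (12 bits)
Total length = 11 + 4 + 8 + 12 = 35 bits.

Unary([10, 3, 7, 11]) = 11111111110111011111110111111111110 (35 bits)


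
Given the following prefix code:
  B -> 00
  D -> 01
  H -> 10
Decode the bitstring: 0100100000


Decoding step by step:
Bits 01 -> D
Bits 00 -> B
Bits 10 -> H
Bits 00 -> B
Bits 00 -> B


Decoded message: DBHBB


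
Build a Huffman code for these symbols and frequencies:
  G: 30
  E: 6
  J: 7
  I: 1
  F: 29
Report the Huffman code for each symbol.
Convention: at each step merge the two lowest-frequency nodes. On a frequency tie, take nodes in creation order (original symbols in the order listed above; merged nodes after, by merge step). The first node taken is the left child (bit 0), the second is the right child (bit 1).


Huffman tree construction:
Step 1: Merge I(1) + E(6) = 7
Step 2: Merge J(7) + (I+E)(7) = 14
Step 3: Merge (J+(I+E))(14) + F(29) = 43
Step 4: Merge G(30) + ((J+(I+E))+F)(43) = 73
Read each symbol's code off the tree from the root (left child = 0, right child = 1).

Codes:
  G: 0 (length 1)
  E: 1011 (length 4)
  J: 100 (length 3)
  I: 1010 (length 4)
  F: 11 (length 2)
Average code length: 137/73 = 1.8767 bits/symbol


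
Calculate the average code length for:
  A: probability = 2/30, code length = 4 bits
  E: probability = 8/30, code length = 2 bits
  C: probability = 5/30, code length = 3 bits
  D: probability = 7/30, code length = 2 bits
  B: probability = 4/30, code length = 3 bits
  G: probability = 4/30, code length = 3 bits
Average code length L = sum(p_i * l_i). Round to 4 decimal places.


Weighted contributions p_i * l_i:
  A: (2/30) * 4 = 8/30
  E: (8/30) * 2 = 16/30
  C: (5/30) * 3 = 15/30
  D: (7/30) * 2 = 14/30
  B: (4/30) * 3 = 12/30
  G: (4/30) * 3 = 12/30
Sum = (8 + 16 + 15 + 14 + 12 + 12)/30 = 77/30

L = 77/30 = 2.5667 bits/symbol


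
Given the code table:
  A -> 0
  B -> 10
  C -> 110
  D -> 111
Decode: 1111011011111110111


Decoding:
111 -> D
10 -> B
110 -> C
111 -> D
111 -> D
10 -> B
111 -> D


Result: DBCDDBD


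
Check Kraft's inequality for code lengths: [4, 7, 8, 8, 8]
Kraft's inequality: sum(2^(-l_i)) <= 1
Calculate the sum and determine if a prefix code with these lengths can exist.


Sum = 2^(-4) + 2^(-7) + 2^(-8) + 2^(-8) + 2^(-8)
    = 0.0625 + 0.0078125 + 0.00390625 + 0.00390625 + 0.00390625
    = 21/256 = 0.08203125
Since 0.08203125 <= 1, Kraft's inequality IS satisfied.
A prefix code with these lengths CAN exist.

Kraft sum = 0.08203125. Satisfied.


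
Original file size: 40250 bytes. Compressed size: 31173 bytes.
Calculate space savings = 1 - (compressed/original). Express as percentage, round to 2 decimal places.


ratio = compressed/original = 31173/40250 = 0.774484
savings = 1 - ratio = 1 - 0.774484 = 0.225516
as a percentage: 0.225516 * 100 = 22.55%

Space savings = 1 - 31173/40250 = 22.55%


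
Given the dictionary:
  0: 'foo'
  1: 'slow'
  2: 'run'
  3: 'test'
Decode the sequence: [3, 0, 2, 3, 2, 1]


Look up each index in the dictionary:
  3 -> 'test'
  0 -> 'foo'
  2 -> 'run'
  3 -> 'test'
  2 -> 'run'
  1 -> 'slow'

Decoded: "test foo run test run slow"


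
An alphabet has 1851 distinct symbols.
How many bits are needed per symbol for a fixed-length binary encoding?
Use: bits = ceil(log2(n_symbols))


log2(1851) = 10.8541
Bracket: 2^10 = 1024 < 1851 <= 2^11 = 2048
So ceil(log2(1851)) = 11

bits = ceil(log2(1851)) = ceil(10.8541) = 11 bits


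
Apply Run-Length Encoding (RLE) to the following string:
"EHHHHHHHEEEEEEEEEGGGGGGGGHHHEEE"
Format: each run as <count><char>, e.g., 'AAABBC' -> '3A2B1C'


Scanning runs left to right:
  i=0: run of 'E' x 1 -> '1E'
  i=1: run of 'H' x 7 -> '7H'
  i=8: run of 'E' x 9 -> '9E'
  i=17: run of 'G' x 8 -> '8G'
  i=25: run of 'H' x 3 -> '3H'
  i=28: run of 'E' x 3 -> '3E'

RLE = 1E7H9E8G3H3E


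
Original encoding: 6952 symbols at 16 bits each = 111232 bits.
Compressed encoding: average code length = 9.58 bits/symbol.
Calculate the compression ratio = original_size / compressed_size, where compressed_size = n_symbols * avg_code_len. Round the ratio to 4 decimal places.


original_size = n_symbols * orig_bits = 6952 * 16 = 111232 bits
compressed_size = n_symbols * avg_code_len = 6952 * 9.58 = 66600.16 bits
ratio = original_size / compressed_size = 111232 / 66600.16 = 1.6701

Compression ratio = 1.6701


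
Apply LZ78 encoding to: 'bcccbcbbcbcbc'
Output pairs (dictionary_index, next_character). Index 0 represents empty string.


LZ78 encoding steps:
Dictionary: {0: ''}
Step 1: w='' (idx 0), next='b' -> output (0, 'b'), add 'b' as idx 1
Step 2: w='' (idx 0), next='c' -> output (0, 'c'), add 'c' as idx 2
Step 3: w='c' (idx 2), next='c' -> output (2, 'c'), add 'cc' as idx 3
Step 4: w='b' (idx 1), next='c' -> output (1, 'c'), add 'bc' as idx 4
Step 5: w='b' (idx 1), next='b' -> output (1, 'b'), add 'bb' as idx 5
Step 6: w='c' (idx 2), next='b' -> output (2, 'b'), add 'cb' as idx 6
Step 7: w='cb' (idx 6), next='c' -> output (6, 'c'), add 'cbc' as idx 7


Encoded: [(0, 'b'), (0, 'c'), (2, 'c'), (1, 'c'), (1, 'b'), (2, 'b'), (6, 'c')]


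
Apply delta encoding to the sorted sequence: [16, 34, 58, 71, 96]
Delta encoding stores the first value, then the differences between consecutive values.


First value: 16
Deltas:
  34 - 16 = 18
  58 - 34 = 24
  71 - 58 = 13
  96 - 71 = 25


Delta encoded: [16, 18, 24, 13, 25]


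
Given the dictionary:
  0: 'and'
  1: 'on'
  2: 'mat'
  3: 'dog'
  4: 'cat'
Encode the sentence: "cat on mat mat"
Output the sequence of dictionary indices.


Look up each word in the dictionary:
  'cat' -> 4
  'on' -> 1
  'mat' -> 2
  'mat' -> 2

Encoded: [4, 1, 2, 2]


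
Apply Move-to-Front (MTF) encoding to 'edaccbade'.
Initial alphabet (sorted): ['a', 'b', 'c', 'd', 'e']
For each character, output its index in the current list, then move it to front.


MTF encoding:
'e': index 4 in ['a', 'b', 'c', 'd', 'e'] -> ['e', 'a', 'b', 'c', 'd']
'd': index 4 in ['e', 'a', 'b', 'c', 'd'] -> ['d', 'e', 'a', 'b', 'c']
'a': index 2 in ['d', 'e', 'a', 'b', 'c'] -> ['a', 'd', 'e', 'b', 'c']
'c': index 4 in ['a', 'd', 'e', 'b', 'c'] -> ['c', 'a', 'd', 'e', 'b']
'c': index 0 in ['c', 'a', 'd', 'e', 'b'] -> ['c', 'a', 'd', 'e', 'b']
'b': index 4 in ['c', 'a', 'd', 'e', 'b'] -> ['b', 'c', 'a', 'd', 'e']
'a': index 2 in ['b', 'c', 'a', 'd', 'e'] -> ['a', 'b', 'c', 'd', 'e']
'd': index 3 in ['a', 'b', 'c', 'd', 'e'] -> ['d', 'a', 'b', 'c', 'e']
'e': index 4 in ['d', 'a', 'b', 'c', 'e'] -> ['e', 'd', 'a', 'b', 'c']


Output: [4, 4, 2, 4, 0, 4, 2, 3, 4]


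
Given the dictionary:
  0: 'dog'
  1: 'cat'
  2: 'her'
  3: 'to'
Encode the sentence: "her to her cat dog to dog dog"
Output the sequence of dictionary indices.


Look up each word in the dictionary:
  'her' -> 2
  'to' -> 3
  'her' -> 2
  'cat' -> 1
  'dog' -> 0
  'to' -> 3
  'dog' -> 0
  'dog' -> 0

Encoded: [2, 3, 2, 1, 0, 3, 0, 0]


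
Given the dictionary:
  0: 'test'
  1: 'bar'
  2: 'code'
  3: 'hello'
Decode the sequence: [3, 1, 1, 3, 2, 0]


Look up each index in the dictionary:
  3 -> 'hello'
  1 -> 'bar'
  1 -> 'bar'
  3 -> 'hello'
  2 -> 'code'
  0 -> 'test'

Decoded: "hello bar bar hello code test"


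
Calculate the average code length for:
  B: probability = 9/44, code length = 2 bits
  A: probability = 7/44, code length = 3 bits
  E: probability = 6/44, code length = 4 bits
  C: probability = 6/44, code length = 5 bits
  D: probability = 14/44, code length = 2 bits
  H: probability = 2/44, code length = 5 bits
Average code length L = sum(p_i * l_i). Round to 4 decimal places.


Weighted contributions p_i * l_i:
  B: (9/44) * 2 = 18/44
  A: (7/44) * 3 = 21/44
  E: (6/44) * 4 = 24/44
  C: (6/44) * 5 = 30/44
  D: (14/44) * 2 = 28/44
  H: (2/44) * 5 = 10/44
Sum = (18 + 21 + 24 + 30 + 28 + 10)/44 = 131/44

L = 131/44 = 2.9773 bits/symbol


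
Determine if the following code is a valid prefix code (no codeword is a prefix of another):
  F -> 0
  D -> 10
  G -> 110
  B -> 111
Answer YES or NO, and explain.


Checking each pair (does one codeword prefix another?):
  F='0' vs D='10': no prefix
  F='0' vs G='110': no prefix
  F='0' vs B='111': no prefix
  D='10' vs F='0': no prefix
  D='10' vs G='110': no prefix
  D='10' vs B='111': no prefix
  G='110' vs F='0': no prefix
  G='110' vs D='10': no prefix
  G='110' vs B='111': no prefix
  B='111' vs F='0': no prefix
  B='111' vs D='10': no prefix
  B='111' vs G='110': no prefix
No violation found over all pairs.

YES -- this is a valid prefix code. No codeword is a prefix of any other codeword.


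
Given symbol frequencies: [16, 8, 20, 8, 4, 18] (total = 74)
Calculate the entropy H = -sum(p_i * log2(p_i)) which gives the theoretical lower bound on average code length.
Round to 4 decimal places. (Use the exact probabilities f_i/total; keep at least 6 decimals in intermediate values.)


Per-symbol terms -p_i * log2(p_i) with p_i = f_i/74:
  p = 16/74 = 0.216216: log2(p) = -2.209453, -p*log2(p) = 0.477720
  p = 8/74 = 0.108108: log2(p) = -3.209453, -p*log2(p) = 0.346968
  p = 20/74 = 0.270270: log2(p) = -1.887525, -p*log2(p) = 0.510142
  p = 8/74 = 0.108108: log2(p) = -3.209453, -p*log2(p) = 0.346968
  p = 4/74 = 0.054054: log2(p) = -4.209453, -p*log2(p) = 0.227538
  p = 18/74 = 0.243243: log2(p) = -2.039528, -p*log2(p) = 0.496101
H = 0.477720 + 0.346968 + 0.510142 + 0.346968 + 0.227538 + 0.496101 = 2.405437

H = 2.4054 bits/symbol


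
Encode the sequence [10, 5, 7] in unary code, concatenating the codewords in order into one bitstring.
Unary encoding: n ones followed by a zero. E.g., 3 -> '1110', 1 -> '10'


Encode each number as n ones followed by a terminating 0:
  10 -> 11111111110 (11 bits)
  5 -> 111110 (6 bits)
  7 -> 11111110 (8 bits)
Total length = 11 + 6 + 8 = 25 bits.

Unary([10, 5, 7]) = 1111111111011111011111110 (25 bits)


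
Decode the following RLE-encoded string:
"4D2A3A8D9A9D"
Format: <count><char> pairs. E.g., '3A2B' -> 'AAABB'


Expanding each <count><char> pair:
  4D -> 'DDDD'
  2A -> 'AA'
  3A -> 'AAA'
  8D -> 'DDDDDDDD'
  9A -> 'AAAAAAAAA'
  9D -> 'DDDDDDDDD'

Decoded = DDDDAAAAADDDDDDDDAAAAAAAAADDDDDDDDD


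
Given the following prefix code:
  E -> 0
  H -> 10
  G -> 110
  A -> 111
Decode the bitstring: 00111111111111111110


Decoding step by step:
Bits 0 -> E
Bits 0 -> E
Bits 111 -> A
Bits 111 -> A
Bits 111 -> A
Bits 111 -> A
Bits 111 -> A
Bits 110 -> G


Decoded message: EEAAAAAG


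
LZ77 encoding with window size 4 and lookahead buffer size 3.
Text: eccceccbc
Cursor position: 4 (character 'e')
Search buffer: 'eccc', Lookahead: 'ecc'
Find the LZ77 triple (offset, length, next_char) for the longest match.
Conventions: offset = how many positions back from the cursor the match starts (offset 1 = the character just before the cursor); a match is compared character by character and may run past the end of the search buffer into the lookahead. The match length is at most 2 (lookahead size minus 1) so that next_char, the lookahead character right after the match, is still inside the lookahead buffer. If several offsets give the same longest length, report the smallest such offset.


Try each offset into the search buffer:
  offset=1 (pos 3, char 'c'): match length 0
  offset=2 (pos 2, char 'c'): match length 0
  offset=3 (pos 1, char 'c'): match length 0
  offset=4 (pos 0, char 'e'): match length 2
Longest match has length 2 at offset 4.
next_char = character at position 4 + 2 = 6 -> 'c'

Best match: offset=4, length=2 (matching 'ec' starting at position 0)
LZ77 triple: (4, 2, 'c')


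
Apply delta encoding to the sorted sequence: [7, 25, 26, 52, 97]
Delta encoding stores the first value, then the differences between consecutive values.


First value: 7
Deltas:
  25 - 7 = 18
  26 - 25 = 1
  52 - 26 = 26
  97 - 52 = 45


Delta encoded: [7, 18, 1, 26, 45]


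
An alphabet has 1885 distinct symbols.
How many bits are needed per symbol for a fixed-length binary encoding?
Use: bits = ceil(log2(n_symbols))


log2(1885) = 10.8803
Bracket: 2^10 = 1024 < 1885 <= 2^11 = 2048
So ceil(log2(1885)) = 11

bits = ceil(log2(1885)) = ceil(10.8803) = 11 bits


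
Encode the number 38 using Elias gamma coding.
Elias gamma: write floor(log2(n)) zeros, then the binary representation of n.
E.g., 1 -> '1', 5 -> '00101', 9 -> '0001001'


num_bits = floor(log2(38)) + 1 = 6
leading_zeros = num_bits - 1 = 5
binary(38) = 100110

Elias gamma(38) = '00000' + '100110' = 00000100110 (11 bits)


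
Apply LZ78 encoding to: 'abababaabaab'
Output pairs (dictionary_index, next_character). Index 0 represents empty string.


LZ78 encoding steps:
Dictionary: {0: ''}
Step 1: w='' (idx 0), next='a' -> output (0, 'a'), add 'a' as idx 1
Step 2: w='' (idx 0), next='b' -> output (0, 'b'), add 'b' as idx 2
Step 3: w='a' (idx 1), next='b' -> output (1, 'b'), add 'ab' as idx 3
Step 4: w='ab' (idx 3), next='a' -> output (3, 'a'), add 'aba' as idx 4
Step 5: w='aba' (idx 4), next='a' -> output (4, 'a'), add 'abaa' as idx 5
Step 6: w='b' (idx 2), end of input -> output (2, '')


Encoded: [(0, 'a'), (0, 'b'), (1, 'b'), (3, 'a'), (4, 'a'), (2, '')]


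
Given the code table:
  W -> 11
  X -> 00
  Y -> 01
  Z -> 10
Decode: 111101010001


Decoding:
11 -> W
11 -> W
01 -> Y
01 -> Y
00 -> X
01 -> Y


Result: WWYYXY


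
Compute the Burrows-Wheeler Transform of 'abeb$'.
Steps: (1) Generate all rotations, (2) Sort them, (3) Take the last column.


Rotations (sorted):
  0: $abeb -> last char: b
  1: abeb$ -> last char: $
  2: b$abe -> last char: e
  3: beb$a -> last char: a
  4: eb$ab -> last char: b


BWT = b$eab


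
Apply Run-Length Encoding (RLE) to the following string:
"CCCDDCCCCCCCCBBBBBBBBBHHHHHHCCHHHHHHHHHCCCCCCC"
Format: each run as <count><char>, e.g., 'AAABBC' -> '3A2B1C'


Scanning runs left to right:
  i=0: run of 'C' x 3 -> '3C'
  i=3: run of 'D' x 2 -> '2D'
  i=5: run of 'C' x 8 -> '8C'
  i=13: run of 'B' x 9 -> '9B'
  i=22: run of 'H' x 6 -> '6H'
  i=28: run of 'C' x 2 -> '2C'
  i=30: run of 'H' x 9 -> '9H'
  i=39: run of 'C' x 7 -> '7C'

RLE = 3C2D8C9B6H2C9H7C


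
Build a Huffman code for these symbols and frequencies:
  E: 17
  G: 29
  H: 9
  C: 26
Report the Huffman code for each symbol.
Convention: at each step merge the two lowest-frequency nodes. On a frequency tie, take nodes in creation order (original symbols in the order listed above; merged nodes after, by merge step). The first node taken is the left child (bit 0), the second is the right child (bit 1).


Huffman tree construction:
Step 1: Merge H(9) + E(17) = 26
Step 2: Merge C(26) + (H+E)(26) = 52
Step 3: Merge G(29) + (C+(H+E))(52) = 81
Read each symbol's code off the tree from the root (left child = 0, right child = 1).

Codes:
  E: 111 (length 3)
  G: 0 (length 1)
  H: 110 (length 3)
  C: 10 (length 2)
Average code length: 159/81 = 1.9630 bits/symbol


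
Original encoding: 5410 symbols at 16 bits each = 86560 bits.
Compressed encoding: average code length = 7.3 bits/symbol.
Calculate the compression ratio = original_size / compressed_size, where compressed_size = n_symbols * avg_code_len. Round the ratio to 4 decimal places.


original_size = n_symbols * orig_bits = 5410 * 16 = 86560 bits
compressed_size = n_symbols * avg_code_len = 5410 * 7.3 = 39493.0 bits
ratio = original_size / compressed_size = 86560 / 39493.0 = 2.1918

Compression ratio = 2.1918


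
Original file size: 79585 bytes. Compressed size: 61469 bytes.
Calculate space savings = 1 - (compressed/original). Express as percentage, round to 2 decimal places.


ratio = compressed/original = 61469/79585 = 0.772369
savings = 1 - ratio = 1 - 0.772369 = 0.227631
as a percentage: 0.227631 * 100 = 22.76%

Space savings = 1 - 61469/79585 = 22.76%


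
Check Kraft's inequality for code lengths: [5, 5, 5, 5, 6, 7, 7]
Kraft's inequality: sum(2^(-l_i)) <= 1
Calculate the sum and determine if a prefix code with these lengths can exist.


Sum = 2^(-5) + 2^(-5) + 2^(-5) + 2^(-5) + 2^(-6) + 2^(-7) + 2^(-7)
    = 0.03125 + 0.03125 + 0.03125 + 0.03125 + 0.015625 + 0.0078125 + 0.0078125
    = 20/128 = 0.15625
Since 0.15625 <= 1, Kraft's inequality IS satisfied.
A prefix code with these lengths CAN exist.

Kraft sum = 0.15625. Satisfied.


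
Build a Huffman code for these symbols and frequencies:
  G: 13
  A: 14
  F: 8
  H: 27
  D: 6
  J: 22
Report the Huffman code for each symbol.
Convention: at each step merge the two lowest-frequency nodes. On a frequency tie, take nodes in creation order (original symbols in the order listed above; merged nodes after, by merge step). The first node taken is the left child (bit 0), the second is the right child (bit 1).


Huffman tree construction:
Step 1: Merge D(6) + F(8) = 14
Step 2: Merge G(13) + A(14) = 27
Step 3: Merge (D+F)(14) + J(22) = 36
Step 4: Merge H(27) + (G+A)(27) = 54
Step 5: Merge ((D+F)+J)(36) + (H+(G+A))(54) = 90
Read each symbol's code off the tree from the root (left child = 0, right child = 1).

Codes:
  G: 110 (length 3)
  A: 111 (length 3)
  F: 001 (length 3)
  H: 10 (length 2)
  D: 000 (length 3)
  J: 01 (length 2)
Average code length: 221/90 = 2.4556 bits/symbol


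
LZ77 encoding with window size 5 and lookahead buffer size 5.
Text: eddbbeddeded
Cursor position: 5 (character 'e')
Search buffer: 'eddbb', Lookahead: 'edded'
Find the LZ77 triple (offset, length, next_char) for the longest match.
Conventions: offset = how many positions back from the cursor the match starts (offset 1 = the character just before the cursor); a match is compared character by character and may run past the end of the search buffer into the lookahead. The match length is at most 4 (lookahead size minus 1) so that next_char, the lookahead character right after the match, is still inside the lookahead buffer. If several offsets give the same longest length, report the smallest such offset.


Try each offset into the search buffer:
  offset=1 (pos 4, char 'b'): match length 0
  offset=2 (pos 3, char 'b'): match length 0
  offset=3 (pos 2, char 'd'): match length 0
  offset=4 (pos 1, char 'd'): match length 0
  offset=5 (pos 0, char 'e'): match length 3
Longest match has length 3 at offset 5.
next_char = character at position 5 + 3 = 8 -> 'e'

Best match: offset=5, length=3 (matching 'edd' starting at position 0)
LZ77 triple: (5, 3, 'e')
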